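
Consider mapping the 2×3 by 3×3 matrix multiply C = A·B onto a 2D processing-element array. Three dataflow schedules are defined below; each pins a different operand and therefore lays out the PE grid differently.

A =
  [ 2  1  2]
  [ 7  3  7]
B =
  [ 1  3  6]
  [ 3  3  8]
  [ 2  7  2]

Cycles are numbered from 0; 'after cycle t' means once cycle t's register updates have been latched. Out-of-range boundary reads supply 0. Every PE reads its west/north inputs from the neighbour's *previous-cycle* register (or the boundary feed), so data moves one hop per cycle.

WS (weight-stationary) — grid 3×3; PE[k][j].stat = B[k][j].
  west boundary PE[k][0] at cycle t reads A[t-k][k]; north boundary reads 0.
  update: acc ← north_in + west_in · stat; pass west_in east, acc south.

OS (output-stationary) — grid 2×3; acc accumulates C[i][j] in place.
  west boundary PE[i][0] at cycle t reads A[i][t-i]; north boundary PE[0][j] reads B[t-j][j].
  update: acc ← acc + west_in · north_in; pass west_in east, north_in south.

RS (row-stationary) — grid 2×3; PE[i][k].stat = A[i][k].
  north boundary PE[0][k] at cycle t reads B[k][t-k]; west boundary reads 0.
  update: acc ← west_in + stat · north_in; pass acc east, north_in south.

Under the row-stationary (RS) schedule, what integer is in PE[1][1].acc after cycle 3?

RS (2×3). Following PE[1][1] plus its west/north inputs:
  c0 r0c1: 0 / 0 / 0
  c0 r1c0: 0 / 0 / 0
  c0 r1c1: 0 / 0 / 0
  c1 r0c1: 5 / 5 / 3
  c1 r1c0: 7 / 7 / 1
  c1 r1c1: 0 / 0 / 0
  c2 r0c1: 9 / 9 / 3
  c2 r1c0: 21 / 21 / 3
  c2 r1c1: 16 / 16 / 3
  c3 r0c1: 20 / 20 / 8
  c3 r1c0: 42 / 42 / 6
  c3 r1c1: 30 / 30 / 3

PE[1][1].acc = 30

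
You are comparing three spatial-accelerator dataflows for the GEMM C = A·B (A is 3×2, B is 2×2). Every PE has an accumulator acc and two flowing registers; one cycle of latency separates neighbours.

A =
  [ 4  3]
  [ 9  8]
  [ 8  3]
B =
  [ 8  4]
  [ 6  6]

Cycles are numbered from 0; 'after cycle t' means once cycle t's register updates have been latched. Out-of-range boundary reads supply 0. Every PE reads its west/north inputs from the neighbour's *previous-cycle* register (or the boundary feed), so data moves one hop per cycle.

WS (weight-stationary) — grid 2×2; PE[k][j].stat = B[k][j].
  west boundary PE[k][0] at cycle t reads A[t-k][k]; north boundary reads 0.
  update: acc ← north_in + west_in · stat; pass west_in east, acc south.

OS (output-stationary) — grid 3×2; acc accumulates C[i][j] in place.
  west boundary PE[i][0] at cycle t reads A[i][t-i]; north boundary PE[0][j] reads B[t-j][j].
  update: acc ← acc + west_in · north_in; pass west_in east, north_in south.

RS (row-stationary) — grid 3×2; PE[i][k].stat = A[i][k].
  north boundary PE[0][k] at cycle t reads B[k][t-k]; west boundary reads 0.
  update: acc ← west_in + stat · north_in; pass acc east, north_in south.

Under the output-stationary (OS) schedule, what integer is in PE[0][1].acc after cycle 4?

PE[0][1].acc = 34

OS (3×2). Following PE[0][1] plus its west/north inputs:
  step 0 · PE0,0: acc=32; fwd→4 fwd↓8
  step 0 · PE0,1: acc=0; fwd→0 fwd↓0
  step 1 · PE0,0: acc=50; fwd→3 fwd↓6
  step 1 · PE0,1: acc=16; fwd→4 fwd↓4
  step 2 · PE0,0: acc=50; fwd→0 fwd↓0
  step 2 · PE0,1: acc=34; fwd→3 fwd↓6
  step 3 · PE0,0: acc=50; fwd→0 fwd↓0
  step 3 · PE0,1: acc=34; fwd→0 fwd↓0
  step 4 · PE0,0: acc=50; fwd→0 fwd↓0
  step 4 · PE0,1: acc=34; fwd→0 fwd↓0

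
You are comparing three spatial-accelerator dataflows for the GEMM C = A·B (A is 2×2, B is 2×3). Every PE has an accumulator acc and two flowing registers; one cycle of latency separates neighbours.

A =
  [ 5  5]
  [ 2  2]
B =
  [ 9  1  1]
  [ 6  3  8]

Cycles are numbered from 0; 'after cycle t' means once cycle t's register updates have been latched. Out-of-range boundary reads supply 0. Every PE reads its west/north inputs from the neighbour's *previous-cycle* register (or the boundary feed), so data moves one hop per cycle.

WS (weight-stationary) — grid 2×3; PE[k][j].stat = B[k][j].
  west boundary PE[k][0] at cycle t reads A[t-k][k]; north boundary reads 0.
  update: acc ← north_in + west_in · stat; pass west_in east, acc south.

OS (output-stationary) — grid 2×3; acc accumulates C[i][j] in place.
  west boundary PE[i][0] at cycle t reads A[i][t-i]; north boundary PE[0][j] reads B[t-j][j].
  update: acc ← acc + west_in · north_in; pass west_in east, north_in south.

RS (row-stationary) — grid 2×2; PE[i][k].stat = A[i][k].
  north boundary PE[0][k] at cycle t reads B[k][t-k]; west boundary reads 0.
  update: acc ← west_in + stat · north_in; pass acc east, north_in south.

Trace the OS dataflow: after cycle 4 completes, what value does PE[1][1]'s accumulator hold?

OS on a 2×3 grid — tracing PE[1][1] and its feeders:
  t=0 PE[0][1]: acc=0 h=0 v=0
  t=0 PE[1][0]: acc=0 h=0 v=0
  t=0 PE[1][1]: acc=0 h=0 v=0
  t=1 PE[0][1]: acc=5 h=5 v=1
  t=1 PE[1][0]: acc=18 h=2 v=9
  t=1 PE[1][1]: acc=0 h=0 v=0
  t=2 PE[0][1]: acc=20 h=5 v=3
  t=2 PE[1][0]: acc=30 h=2 v=6
  t=2 PE[1][1]: acc=2 h=2 v=1
  t=3 PE[0][1]: acc=20 h=0 v=0
  t=3 PE[1][0]: acc=30 h=0 v=0
  t=3 PE[1][1]: acc=8 h=2 v=3
  t=4 PE[0][1]: acc=20 h=0 v=0
  t=4 PE[1][0]: acc=30 h=0 v=0
  t=4 PE[1][1]: acc=8 h=0 v=0

PE[1][1].acc = 8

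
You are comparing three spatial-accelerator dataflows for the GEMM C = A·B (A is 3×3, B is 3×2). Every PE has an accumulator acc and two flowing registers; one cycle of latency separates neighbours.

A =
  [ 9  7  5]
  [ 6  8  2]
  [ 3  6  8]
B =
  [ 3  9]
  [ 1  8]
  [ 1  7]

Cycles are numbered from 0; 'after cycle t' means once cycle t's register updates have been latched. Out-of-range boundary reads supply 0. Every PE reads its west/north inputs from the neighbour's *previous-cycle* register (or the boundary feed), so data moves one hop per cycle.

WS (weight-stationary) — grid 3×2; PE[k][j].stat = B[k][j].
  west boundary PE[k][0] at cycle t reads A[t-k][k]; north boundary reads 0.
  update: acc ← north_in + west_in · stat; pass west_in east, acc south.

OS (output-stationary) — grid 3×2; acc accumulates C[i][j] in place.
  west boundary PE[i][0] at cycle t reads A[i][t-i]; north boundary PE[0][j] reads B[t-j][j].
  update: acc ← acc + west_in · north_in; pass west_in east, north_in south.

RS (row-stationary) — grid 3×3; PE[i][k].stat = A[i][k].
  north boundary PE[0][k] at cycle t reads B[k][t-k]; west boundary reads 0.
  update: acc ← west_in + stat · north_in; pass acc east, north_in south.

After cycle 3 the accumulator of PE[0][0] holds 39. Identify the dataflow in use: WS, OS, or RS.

dataflow = OS

Under WS (3×2), PE[0][0]:
  cycle 0: PE[0][0] → acc 27, east 9, south 27
  cycle 1: PE[0][0] → acc 18, east 6, south 18
  cycle 2: PE[0][0] → acc 9, east 3, south 9
  cycle 3: PE[0][0] → acc 0, east 0, south 0
Under OS (3×2), PE[0][0]:
  cycle 0: PE[0][0] → acc 27, east 9, south 3
  cycle 1: PE[0][0] → acc 34, east 7, south 1
  cycle 2: PE[0][0] → acc 39, east 5, south 1
  cycle 3: PE[0][0] → acc 39, east 0, south 0
Under RS (3×3), PE[0][0]:
  cycle 0: PE[0][0] → acc 27, east 27, south 3
  cycle 1: PE[0][0] → acc 81, east 81, south 9
  cycle 2: PE[0][0] → acc 0, east 0, south 0
  cycle 3: PE[0][0] → acc 0, east 0, south 0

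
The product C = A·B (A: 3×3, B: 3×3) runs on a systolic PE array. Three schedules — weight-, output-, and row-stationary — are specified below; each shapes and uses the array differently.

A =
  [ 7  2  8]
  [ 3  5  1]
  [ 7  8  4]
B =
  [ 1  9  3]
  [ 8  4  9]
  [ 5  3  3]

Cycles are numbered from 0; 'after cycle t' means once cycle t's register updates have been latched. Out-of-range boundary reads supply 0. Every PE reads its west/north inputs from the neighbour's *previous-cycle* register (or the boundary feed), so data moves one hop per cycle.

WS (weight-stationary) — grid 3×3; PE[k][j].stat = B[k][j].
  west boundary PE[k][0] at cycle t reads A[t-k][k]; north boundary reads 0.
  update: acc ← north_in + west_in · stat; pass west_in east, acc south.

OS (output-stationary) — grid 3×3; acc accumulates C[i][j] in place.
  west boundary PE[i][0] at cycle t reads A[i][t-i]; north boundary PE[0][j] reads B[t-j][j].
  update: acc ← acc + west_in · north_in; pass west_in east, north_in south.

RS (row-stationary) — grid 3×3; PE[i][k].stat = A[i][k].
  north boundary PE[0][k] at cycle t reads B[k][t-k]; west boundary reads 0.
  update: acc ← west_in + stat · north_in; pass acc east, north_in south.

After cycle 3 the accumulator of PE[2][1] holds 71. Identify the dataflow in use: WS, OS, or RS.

dataflow = RS

— WS: 3×3; PE[2][1] trace:
  0: (2,1).acc=0  regs=<0,0>
  1: (2,1).acc=0  regs=<0,0>
  2: (2,1).acc=0  regs=<0,0>
  3: (2,1).acc=95  regs=<8,95>
— OS: 3×3; PE[2][1] trace:
  0: (2,1).acc=0  regs=<0,0>
  1: (2,1).acc=0  regs=<0,0>
  2: (2,1).acc=0  regs=<0,0>
  3: (2,1).acc=63  regs=<7,9>
— RS: 3×3; PE[2][1] trace:
  0: (2,1).acc=0  regs=<0,0>
  1: (2,1).acc=0  regs=<0,0>
  2: (2,1).acc=0  regs=<0,0>
  3: (2,1).acc=71  regs=<71,8>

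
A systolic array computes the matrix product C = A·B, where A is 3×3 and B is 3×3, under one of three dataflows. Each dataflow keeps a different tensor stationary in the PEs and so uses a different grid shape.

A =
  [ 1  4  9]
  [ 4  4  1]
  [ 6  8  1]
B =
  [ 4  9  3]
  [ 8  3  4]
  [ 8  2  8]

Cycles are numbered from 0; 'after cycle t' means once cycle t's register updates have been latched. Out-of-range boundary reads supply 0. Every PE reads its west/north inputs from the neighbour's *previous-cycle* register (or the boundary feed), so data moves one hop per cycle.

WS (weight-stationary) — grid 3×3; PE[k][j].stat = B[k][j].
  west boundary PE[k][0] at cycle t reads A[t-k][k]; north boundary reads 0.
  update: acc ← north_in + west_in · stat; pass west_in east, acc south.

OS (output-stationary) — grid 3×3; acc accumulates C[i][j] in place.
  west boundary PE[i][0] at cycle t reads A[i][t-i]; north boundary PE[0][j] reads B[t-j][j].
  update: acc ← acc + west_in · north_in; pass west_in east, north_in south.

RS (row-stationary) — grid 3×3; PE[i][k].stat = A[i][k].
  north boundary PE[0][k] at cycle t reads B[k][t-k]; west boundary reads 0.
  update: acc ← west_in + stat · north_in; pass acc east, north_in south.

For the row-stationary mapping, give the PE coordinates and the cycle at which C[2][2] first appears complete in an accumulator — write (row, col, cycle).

RS — PE[2][2] is where C[2][2] collects:
  c0 r2c2: 0 / 0 / 0
  c1 r2c2: 0 / 0 / 0
  c2 r2c2: 0 / 0 / 0
  c3 r2c2: 0 / 0 / 0
  c4 r2c2: 96 / 96 / 8
  c5 r2c2: 80 / 80 / 2
  c6 r2c2: 58 / 58 / 8

(row, col, cycle) = (2, 2, 6)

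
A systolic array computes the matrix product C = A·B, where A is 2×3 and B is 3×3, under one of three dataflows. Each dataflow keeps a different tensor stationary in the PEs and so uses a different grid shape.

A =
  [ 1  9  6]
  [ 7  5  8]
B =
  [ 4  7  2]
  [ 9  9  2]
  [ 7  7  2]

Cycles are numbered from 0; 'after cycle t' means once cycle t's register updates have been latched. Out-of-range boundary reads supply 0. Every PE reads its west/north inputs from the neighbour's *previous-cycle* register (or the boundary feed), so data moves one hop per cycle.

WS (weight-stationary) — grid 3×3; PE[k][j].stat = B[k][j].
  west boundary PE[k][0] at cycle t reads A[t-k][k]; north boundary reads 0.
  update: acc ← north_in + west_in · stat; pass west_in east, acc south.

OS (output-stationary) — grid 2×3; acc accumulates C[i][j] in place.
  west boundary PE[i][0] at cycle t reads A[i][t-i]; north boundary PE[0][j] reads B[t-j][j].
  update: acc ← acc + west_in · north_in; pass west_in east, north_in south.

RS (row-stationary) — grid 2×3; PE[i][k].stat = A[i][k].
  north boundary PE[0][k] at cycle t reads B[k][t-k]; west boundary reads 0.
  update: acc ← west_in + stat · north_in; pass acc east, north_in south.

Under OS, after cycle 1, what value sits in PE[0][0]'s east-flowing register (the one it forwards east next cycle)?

OS (2×3). Following PE[0][0] plus its west/north inputs:
  [0] (0,0) acc=4 (h:1 v:4)
  [1] (0,0) acc=85 (h:9 v:9)

register = 9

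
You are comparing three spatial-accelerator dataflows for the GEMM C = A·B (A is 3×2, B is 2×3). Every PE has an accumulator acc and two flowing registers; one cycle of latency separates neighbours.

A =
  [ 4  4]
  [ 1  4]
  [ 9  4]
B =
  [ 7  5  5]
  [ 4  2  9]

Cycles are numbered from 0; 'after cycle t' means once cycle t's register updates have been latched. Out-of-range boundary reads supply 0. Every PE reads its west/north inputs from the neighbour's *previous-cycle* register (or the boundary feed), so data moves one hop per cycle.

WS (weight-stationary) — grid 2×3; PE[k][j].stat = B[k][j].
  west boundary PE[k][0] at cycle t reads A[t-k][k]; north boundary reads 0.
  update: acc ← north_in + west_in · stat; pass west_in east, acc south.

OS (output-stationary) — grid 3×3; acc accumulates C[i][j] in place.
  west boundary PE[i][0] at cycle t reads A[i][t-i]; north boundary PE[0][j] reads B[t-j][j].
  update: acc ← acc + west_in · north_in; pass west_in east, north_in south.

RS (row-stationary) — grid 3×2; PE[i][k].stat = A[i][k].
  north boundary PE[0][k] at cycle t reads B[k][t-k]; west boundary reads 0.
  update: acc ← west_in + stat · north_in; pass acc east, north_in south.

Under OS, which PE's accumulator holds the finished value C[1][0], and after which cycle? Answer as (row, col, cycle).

OS: C[1][0] accumulates in PE[1][0]:
  @0  [1,0]  acc 0  |  →0  ↓0
  @1  [1,0]  acc 7  |  →1  ↓7
  @2  [1,0]  acc 23  |  →4  ↓4

(row, col, cycle) = (1, 0, 2)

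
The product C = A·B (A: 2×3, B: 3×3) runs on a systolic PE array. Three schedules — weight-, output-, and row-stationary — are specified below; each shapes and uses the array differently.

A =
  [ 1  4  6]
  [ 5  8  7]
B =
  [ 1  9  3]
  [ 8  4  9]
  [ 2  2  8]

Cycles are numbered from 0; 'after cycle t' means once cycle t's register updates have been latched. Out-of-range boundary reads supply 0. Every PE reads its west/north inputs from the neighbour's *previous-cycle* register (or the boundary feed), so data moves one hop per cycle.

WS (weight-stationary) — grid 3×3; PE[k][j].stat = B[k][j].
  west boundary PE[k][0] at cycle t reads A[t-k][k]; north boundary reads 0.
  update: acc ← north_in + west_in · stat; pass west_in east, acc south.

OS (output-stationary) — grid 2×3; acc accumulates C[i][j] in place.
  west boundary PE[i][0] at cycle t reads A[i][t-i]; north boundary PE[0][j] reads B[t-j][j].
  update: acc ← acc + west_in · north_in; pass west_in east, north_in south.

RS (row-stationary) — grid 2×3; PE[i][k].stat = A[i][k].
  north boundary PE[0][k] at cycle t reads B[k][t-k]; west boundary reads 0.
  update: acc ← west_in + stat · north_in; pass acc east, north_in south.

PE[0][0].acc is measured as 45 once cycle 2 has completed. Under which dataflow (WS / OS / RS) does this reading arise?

dataflow = OS

— WS: 3×3; PE[0][0] trace:
  0: (0,0).acc=1  regs=<1,1>
  1: (0,0).acc=5  regs=<5,5>
  2: (0,0).acc=0  regs=<0,0>
— OS: 2×3; PE[0][0] trace:
  0: (0,0).acc=1  regs=<1,1>
  1: (0,0).acc=33  regs=<4,8>
  2: (0,0).acc=45  regs=<6,2>
— RS: 2×3; PE[0][0] trace:
  0: (0,0).acc=1  regs=<1,1>
  1: (0,0).acc=9  regs=<9,9>
  2: (0,0).acc=3  regs=<3,3>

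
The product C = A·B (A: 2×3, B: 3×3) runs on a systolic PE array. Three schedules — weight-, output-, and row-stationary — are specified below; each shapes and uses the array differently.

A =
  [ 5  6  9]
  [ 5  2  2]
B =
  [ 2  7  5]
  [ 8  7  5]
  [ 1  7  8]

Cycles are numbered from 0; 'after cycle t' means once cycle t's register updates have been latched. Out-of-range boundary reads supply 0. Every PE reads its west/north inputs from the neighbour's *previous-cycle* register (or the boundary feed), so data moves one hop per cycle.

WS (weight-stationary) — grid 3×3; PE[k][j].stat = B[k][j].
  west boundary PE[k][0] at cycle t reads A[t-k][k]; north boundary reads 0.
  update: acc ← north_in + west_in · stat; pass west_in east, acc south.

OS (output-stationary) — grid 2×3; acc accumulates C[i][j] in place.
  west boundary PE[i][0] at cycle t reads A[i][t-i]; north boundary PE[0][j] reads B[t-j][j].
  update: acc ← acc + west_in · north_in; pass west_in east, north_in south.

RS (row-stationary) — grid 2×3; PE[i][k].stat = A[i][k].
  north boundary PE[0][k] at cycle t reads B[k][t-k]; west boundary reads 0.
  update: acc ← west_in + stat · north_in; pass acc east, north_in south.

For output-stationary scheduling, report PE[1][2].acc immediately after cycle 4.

PE[1][2].acc = 35

OS on a 2×3 grid — tracing PE[1][2] and its feeders:
  t=0 PE[0][2]: acc=0 h=0 v=0
  t=0 PE[1][1]: acc=0 h=0 v=0
  t=0 PE[1][2]: acc=0 h=0 v=0
  t=1 PE[0][2]: acc=0 h=0 v=0
  t=1 PE[1][1]: acc=0 h=0 v=0
  t=1 PE[1][2]: acc=0 h=0 v=0
  t=2 PE[0][2]: acc=25 h=5 v=5
  t=2 PE[1][1]: acc=35 h=5 v=7
  t=2 PE[1][2]: acc=0 h=0 v=0
  t=3 PE[0][2]: acc=55 h=6 v=5
  t=3 PE[1][1]: acc=49 h=2 v=7
  t=3 PE[1][2]: acc=25 h=5 v=5
  t=4 PE[0][2]: acc=127 h=9 v=8
  t=4 PE[1][1]: acc=63 h=2 v=7
  t=4 PE[1][2]: acc=35 h=2 v=5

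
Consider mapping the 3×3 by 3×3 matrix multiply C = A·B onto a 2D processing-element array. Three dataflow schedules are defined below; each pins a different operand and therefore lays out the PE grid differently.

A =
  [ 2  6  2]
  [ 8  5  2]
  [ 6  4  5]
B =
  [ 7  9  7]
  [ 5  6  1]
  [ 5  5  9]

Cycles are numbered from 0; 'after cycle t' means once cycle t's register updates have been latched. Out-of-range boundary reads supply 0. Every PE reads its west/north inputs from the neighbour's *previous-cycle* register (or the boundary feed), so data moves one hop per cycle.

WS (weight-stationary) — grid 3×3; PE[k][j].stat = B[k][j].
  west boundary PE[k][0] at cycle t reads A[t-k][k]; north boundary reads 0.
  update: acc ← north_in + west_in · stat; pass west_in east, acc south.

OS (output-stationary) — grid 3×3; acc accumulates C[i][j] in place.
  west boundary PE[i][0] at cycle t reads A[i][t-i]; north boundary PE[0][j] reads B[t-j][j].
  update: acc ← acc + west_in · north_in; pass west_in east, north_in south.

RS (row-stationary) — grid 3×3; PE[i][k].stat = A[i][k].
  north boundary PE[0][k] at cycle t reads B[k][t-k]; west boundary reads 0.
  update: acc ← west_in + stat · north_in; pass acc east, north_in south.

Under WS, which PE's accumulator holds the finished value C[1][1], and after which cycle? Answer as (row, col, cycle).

(row, col, cycle) = (2, 1, 4)

WS: C[1][1] accumulates in PE[2][1]:
  t=0 PE[2][1]: acc=0 h=0 v=0
  t=1 PE[2][1]: acc=0 h=0 v=0
  t=2 PE[2][1]: acc=0 h=0 v=0
  t=3 PE[2][1]: acc=64 h=2 v=64
  t=4 PE[2][1]: acc=112 h=2 v=112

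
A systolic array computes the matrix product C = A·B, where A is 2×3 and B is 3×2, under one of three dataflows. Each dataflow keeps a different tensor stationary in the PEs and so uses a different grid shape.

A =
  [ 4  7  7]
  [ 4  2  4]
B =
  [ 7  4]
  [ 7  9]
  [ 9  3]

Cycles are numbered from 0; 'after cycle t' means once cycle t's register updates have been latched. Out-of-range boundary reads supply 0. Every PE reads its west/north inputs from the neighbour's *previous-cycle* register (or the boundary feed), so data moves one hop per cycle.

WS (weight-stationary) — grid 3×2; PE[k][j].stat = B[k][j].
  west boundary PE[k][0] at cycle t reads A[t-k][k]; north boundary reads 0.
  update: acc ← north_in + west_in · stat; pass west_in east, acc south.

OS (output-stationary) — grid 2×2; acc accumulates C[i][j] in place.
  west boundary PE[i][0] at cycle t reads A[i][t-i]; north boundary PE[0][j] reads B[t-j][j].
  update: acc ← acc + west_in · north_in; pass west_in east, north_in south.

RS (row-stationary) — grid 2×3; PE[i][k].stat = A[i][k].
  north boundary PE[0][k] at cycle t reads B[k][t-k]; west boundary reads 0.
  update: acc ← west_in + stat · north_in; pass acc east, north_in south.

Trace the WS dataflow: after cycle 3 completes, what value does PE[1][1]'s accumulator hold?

PE[1][1].acc = 34

WS on a 3×2 grid — tracing PE[1][1] and its feeders:
  cycle 0: PE[0][1] → acc 0, east 0, south 0
  cycle 0: PE[1][0] → acc 0, east 0, south 0
  cycle 0: PE[1][1] → acc 0, east 0, south 0
  cycle 1: PE[0][1] → acc 16, east 4, south 16
  cycle 1: PE[1][0] → acc 77, east 7, south 77
  cycle 1: PE[1][1] → acc 0, east 0, south 0
  cycle 2: PE[0][1] → acc 16, east 4, south 16
  cycle 2: PE[1][0] → acc 42, east 2, south 42
  cycle 2: PE[1][1] → acc 79, east 7, south 79
  cycle 3: PE[0][1] → acc 0, east 0, south 0
  cycle 3: PE[1][0] → acc 0, east 0, south 0
  cycle 3: PE[1][1] → acc 34, east 2, south 34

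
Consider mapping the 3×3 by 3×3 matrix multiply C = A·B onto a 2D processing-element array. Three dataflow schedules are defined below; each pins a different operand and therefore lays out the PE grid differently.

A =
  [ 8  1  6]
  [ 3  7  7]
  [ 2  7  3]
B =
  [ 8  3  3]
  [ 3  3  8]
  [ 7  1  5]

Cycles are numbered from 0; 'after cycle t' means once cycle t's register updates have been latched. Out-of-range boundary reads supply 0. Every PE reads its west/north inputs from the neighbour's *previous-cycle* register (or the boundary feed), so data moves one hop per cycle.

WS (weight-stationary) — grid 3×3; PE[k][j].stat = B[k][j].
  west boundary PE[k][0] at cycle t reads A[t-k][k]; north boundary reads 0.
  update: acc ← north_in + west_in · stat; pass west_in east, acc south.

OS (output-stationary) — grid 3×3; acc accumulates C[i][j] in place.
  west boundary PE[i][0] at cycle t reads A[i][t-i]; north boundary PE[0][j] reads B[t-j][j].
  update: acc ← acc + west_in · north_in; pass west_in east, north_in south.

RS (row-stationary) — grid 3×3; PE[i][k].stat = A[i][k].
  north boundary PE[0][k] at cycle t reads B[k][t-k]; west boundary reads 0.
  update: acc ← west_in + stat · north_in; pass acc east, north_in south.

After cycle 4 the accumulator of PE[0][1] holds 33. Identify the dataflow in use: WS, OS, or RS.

Under WS (3×3), PE[0][1]:
  @0  [0,1]  acc 0  |  →0  ↓0
  @1  [0,1]  acc 24  |  →8  ↓24
  @2  [0,1]  acc 9  |  →3  ↓9
  @3  [0,1]  acc 6  |  →2  ↓6
  @4  [0,1]  acc 0  |  →0  ↓0
Under OS (3×3), PE[0][1]:
  @0  [0,1]  acc 0  |  →0  ↓0
  @1  [0,1]  acc 24  |  →8  ↓3
  @2  [0,1]  acc 27  |  →1  ↓3
  @3  [0,1]  acc 33  |  →6  ↓1
  @4  [0,1]  acc 33  |  →0  ↓0
Under RS (3×3), PE[0][1]:
  @0  [0,1]  acc 0  |  →0  ↓0
  @1  [0,1]  acc 67  |  →67  ↓3
  @2  [0,1]  acc 27  |  →27  ↓3
  @3  [0,1]  acc 32  |  →32  ↓8
  @4  [0,1]  acc 0  |  →0  ↓0

dataflow = OS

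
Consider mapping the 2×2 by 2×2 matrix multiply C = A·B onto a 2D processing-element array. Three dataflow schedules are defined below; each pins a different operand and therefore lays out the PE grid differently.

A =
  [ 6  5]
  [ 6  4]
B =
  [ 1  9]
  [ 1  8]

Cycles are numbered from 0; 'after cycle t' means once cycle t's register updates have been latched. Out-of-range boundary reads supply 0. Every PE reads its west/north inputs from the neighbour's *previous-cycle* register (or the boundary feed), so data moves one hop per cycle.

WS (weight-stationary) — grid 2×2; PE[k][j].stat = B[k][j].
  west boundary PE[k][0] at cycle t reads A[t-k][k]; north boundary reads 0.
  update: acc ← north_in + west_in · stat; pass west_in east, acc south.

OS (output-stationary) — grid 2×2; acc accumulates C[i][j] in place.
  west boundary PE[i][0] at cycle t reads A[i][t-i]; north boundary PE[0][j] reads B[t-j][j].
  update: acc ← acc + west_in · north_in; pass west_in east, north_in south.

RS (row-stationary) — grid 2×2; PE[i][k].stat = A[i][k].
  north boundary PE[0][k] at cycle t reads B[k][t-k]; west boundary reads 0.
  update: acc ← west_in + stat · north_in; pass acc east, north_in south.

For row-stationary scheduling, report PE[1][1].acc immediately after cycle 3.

RS on a 2×2 grid — tracing PE[1][1] and its feeders:
  after 0 — PE[0][1] acc=0, pass-E 0, pass-S 0
  after 0 — PE[1][0] acc=0, pass-E 0, pass-S 0
  after 0 — PE[1][1] acc=0, pass-E 0, pass-S 0
  after 1 — PE[0][1] acc=11, pass-E 11, pass-S 1
  after 1 — PE[1][0] acc=6, pass-E 6, pass-S 1
  after 1 — PE[1][1] acc=0, pass-E 0, pass-S 0
  after 2 — PE[0][1] acc=94, pass-E 94, pass-S 8
  after 2 — PE[1][0] acc=54, pass-E 54, pass-S 9
  after 2 — PE[1][1] acc=10, pass-E 10, pass-S 1
  after 3 — PE[0][1] acc=0, pass-E 0, pass-S 0
  after 3 — PE[1][0] acc=0, pass-E 0, pass-S 0
  after 3 — PE[1][1] acc=86, pass-E 86, pass-S 8

PE[1][1].acc = 86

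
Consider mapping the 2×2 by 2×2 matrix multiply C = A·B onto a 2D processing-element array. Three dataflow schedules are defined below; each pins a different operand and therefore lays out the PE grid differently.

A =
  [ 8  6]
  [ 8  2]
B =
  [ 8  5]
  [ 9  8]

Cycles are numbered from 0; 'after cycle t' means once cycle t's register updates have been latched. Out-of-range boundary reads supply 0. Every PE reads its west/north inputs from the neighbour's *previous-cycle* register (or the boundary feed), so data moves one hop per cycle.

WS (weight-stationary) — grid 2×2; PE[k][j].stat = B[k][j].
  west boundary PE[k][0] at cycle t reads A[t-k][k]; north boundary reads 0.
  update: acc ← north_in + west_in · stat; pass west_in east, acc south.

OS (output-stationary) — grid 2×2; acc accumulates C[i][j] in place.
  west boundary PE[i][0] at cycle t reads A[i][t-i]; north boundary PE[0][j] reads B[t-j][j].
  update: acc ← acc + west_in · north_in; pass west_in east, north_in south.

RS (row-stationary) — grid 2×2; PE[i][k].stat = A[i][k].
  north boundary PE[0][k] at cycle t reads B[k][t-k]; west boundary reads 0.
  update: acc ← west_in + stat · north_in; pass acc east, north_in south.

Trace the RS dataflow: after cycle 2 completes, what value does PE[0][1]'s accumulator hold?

PE[0][1].acc = 88

RS 2×2: PE[0][1] cycle-by-cycle (with neighbour feeds):
  t=0 PE[0][0]: acc=64 h=64 v=8
  t=0 PE[0][1]: acc=0 h=0 v=0
  t=1 PE[0][0]: acc=40 h=40 v=5
  t=1 PE[0][1]: acc=118 h=118 v=9
  t=2 PE[0][0]: acc=0 h=0 v=0
  t=2 PE[0][1]: acc=88 h=88 v=8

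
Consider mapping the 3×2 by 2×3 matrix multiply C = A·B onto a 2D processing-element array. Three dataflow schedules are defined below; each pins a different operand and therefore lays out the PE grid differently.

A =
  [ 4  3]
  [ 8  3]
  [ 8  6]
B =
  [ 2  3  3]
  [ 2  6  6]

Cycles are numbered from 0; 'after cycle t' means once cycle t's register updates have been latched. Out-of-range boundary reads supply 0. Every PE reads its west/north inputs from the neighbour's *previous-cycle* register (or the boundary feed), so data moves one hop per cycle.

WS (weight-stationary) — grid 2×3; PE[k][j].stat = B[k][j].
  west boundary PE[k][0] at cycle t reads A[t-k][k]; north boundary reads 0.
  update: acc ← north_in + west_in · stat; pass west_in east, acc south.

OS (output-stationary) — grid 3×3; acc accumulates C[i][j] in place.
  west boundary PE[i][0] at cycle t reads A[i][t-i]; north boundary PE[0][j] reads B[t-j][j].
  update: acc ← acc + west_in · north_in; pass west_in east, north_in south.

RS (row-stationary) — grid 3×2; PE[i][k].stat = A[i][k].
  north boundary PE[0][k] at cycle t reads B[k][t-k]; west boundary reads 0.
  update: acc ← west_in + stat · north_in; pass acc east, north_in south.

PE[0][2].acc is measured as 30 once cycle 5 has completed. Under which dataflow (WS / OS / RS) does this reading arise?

dataflow = OS

Under WS (2×3), PE[0][2]:
  t=0 PE[0][2]: acc=0 h=0 v=0
  t=1 PE[0][2]: acc=0 h=0 v=0
  t=2 PE[0][2]: acc=12 h=4 v=12
  t=3 PE[0][2]: acc=24 h=8 v=24
  t=4 PE[0][2]: acc=24 h=8 v=24
  t=5 PE[0][2]: acc=0 h=0 v=0
Under OS (3×3), PE[0][2]:
  t=0 PE[0][2]: acc=0 h=0 v=0
  t=1 PE[0][2]: acc=0 h=0 v=0
  t=2 PE[0][2]: acc=12 h=4 v=3
  t=3 PE[0][2]: acc=30 h=3 v=6
  t=4 PE[0][2]: acc=30 h=0 v=0
  t=5 PE[0][2]: acc=30 h=0 v=0
— RS: 3×2 array has no PE[0][2].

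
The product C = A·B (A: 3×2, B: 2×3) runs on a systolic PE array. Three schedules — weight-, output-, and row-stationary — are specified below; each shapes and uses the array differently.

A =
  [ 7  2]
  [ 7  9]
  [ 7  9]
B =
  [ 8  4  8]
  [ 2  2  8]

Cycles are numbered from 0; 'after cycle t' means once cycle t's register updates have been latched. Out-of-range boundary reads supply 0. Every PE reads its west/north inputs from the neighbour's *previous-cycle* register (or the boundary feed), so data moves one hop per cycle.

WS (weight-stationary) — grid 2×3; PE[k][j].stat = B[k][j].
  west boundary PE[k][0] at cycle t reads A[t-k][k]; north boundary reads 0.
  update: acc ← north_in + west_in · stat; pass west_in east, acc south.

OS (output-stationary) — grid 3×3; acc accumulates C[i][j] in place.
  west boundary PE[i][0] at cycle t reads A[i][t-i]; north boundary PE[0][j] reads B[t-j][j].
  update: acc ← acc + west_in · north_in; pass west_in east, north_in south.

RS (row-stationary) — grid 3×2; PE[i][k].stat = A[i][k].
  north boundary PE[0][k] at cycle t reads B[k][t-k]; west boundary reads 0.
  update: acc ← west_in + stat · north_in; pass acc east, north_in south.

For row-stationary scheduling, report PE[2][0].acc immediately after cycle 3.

RS 3×2: PE[2][0] cycle-by-cycle (with neighbour feeds):
  @0  [1,0]  acc 0  |  →0  ↓0
  @0  [2,0]  acc 0  |  →0  ↓0
  @1  [1,0]  acc 56  |  →56  ↓8
  @1  [2,0]  acc 0  |  →0  ↓0
  @2  [1,0]  acc 28  |  →28  ↓4
  @2  [2,0]  acc 56  |  →56  ↓8
  @3  [1,0]  acc 56  |  →56  ↓8
  @3  [2,0]  acc 28  |  →28  ↓4

PE[2][0].acc = 28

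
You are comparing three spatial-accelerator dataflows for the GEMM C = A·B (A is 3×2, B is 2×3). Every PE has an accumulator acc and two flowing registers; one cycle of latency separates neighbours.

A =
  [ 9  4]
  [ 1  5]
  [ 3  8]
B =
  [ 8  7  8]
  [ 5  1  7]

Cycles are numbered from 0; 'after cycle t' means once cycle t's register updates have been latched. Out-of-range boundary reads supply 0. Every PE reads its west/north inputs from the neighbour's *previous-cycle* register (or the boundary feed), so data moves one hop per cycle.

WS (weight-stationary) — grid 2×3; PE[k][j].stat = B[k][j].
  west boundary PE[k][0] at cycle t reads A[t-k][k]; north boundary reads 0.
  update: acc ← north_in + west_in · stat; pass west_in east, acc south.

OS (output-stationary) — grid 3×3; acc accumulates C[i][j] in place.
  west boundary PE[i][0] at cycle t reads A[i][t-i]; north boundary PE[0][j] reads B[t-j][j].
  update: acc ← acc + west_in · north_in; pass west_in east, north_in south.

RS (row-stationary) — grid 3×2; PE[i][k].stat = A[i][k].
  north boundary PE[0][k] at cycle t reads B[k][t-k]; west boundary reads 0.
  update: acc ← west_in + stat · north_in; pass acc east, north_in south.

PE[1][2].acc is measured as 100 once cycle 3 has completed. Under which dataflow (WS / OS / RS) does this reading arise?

dataflow = WS

— WS: 2×3; PE[1][2] trace:
  step 0 · PE1,2: acc=0; fwd→0 fwd↓0
  step 1 · PE1,2: acc=0; fwd→0 fwd↓0
  step 2 · PE1,2: acc=0; fwd→0 fwd↓0
  step 3 · PE1,2: acc=100; fwd→4 fwd↓100
— OS: 3×3; PE[1][2] trace:
  step 0 · PE1,2: acc=0; fwd→0 fwd↓0
  step 1 · PE1,2: acc=0; fwd→0 fwd↓0
  step 2 · PE1,2: acc=0; fwd→0 fwd↓0
  step 3 · PE1,2: acc=8; fwd→1 fwd↓8
RS: PE[1][2] is outside its 3×2 grid.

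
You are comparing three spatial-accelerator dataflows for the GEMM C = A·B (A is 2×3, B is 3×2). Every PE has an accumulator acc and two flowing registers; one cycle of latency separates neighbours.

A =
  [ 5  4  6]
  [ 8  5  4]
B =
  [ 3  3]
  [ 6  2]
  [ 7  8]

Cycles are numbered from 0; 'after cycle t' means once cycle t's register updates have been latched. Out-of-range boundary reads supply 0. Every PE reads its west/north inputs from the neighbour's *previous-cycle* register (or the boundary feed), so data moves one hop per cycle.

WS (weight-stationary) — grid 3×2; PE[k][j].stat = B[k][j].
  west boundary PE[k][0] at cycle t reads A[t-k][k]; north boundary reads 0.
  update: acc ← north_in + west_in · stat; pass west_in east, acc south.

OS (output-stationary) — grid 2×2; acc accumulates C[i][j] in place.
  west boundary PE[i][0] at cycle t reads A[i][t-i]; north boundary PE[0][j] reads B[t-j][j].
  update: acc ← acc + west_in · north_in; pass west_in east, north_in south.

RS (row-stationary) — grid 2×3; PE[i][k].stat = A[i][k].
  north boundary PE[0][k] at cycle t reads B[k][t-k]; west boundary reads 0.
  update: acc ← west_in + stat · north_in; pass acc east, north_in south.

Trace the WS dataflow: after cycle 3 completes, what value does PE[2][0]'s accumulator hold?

PE[2][0].acc = 82

Tracing WS — 3×2 array, target PE[2][0]:
  0: (1,0).acc=0  regs=<0,0>
  0: (2,0).acc=0  regs=<0,0>
  1: (1,0).acc=39  regs=<4,39>
  1: (2,0).acc=0  regs=<0,0>
  2: (1,0).acc=54  regs=<5,54>
  2: (2,0).acc=81  regs=<6,81>
  3: (1,0).acc=0  regs=<0,0>
  3: (2,0).acc=82  regs=<4,82>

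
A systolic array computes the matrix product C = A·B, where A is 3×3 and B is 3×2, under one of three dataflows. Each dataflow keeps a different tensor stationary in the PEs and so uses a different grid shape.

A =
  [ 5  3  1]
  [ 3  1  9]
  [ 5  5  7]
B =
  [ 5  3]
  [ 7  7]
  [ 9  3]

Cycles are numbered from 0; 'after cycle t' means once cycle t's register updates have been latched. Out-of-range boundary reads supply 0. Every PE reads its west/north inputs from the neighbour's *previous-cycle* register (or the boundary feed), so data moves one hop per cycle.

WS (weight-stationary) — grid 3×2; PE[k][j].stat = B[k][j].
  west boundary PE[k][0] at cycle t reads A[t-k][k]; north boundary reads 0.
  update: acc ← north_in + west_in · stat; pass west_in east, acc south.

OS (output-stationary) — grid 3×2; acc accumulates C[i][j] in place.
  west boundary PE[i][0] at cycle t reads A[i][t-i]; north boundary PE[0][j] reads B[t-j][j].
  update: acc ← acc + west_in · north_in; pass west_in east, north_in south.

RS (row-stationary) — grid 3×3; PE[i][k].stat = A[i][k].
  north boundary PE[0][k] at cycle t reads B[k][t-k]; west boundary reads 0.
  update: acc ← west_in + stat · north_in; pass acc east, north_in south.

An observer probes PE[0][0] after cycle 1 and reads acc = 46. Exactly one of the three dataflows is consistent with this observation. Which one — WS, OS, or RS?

dataflow = OS

WS (3×2 grid), PE[0][0]:
  step 0 · PE0,0: acc=25; fwd→5 fwd↓25
  step 1 · PE0,0: acc=15; fwd→3 fwd↓15
OS (3×2 grid), PE[0][0]:
  step 0 · PE0,0: acc=25; fwd→5 fwd↓5
  step 1 · PE0,0: acc=46; fwd→3 fwd↓7
RS (3×3 grid), PE[0][0]:
  step 0 · PE0,0: acc=25; fwd→25 fwd↓5
  step 1 · PE0,0: acc=15; fwd→15 fwd↓3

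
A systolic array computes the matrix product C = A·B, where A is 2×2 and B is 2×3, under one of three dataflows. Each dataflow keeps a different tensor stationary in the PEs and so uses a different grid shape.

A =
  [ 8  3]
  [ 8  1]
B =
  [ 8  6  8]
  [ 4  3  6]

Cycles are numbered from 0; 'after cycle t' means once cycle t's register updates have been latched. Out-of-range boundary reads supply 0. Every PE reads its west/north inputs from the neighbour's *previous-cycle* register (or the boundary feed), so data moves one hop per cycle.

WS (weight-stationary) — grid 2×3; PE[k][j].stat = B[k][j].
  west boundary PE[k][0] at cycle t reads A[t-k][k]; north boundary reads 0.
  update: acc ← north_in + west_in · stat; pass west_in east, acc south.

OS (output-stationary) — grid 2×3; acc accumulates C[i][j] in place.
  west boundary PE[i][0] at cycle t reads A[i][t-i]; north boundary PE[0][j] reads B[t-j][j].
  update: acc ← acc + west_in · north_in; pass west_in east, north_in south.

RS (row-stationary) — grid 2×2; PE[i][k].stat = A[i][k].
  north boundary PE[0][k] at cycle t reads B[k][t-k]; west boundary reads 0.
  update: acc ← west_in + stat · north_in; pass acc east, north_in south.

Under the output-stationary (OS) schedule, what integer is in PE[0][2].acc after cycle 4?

PE[0][2].acc = 82

OS (2×3). Following PE[0][2] plus its west/north inputs:
  step 0 · PE0,1: acc=0; fwd→0 fwd↓0
  step 0 · PE0,2: acc=0; fwd→0 fwd↓0
  step 1 · PE0,1: acc=48; fwd→8 fwd↓6
  step 1 · PE0,2: acc=0; fwd→0 fwd↓0
  step 2 · PE0,1: acc=57; fwd→3 fwd↓3
  step 2 · PE0,2: acc=64; fwd→8 fwd↓8
  step 3 · PE0,1: acc=57; fwd→0 fwd↓0
  step 3 · PE0,2: acc=82; fwd→3 fwd↓6
  step 4 · PE0,1: acc=57; fwd→0 fwd↓0
  step 4 · PE0,2: acc=82; fwd→0 fwd↓0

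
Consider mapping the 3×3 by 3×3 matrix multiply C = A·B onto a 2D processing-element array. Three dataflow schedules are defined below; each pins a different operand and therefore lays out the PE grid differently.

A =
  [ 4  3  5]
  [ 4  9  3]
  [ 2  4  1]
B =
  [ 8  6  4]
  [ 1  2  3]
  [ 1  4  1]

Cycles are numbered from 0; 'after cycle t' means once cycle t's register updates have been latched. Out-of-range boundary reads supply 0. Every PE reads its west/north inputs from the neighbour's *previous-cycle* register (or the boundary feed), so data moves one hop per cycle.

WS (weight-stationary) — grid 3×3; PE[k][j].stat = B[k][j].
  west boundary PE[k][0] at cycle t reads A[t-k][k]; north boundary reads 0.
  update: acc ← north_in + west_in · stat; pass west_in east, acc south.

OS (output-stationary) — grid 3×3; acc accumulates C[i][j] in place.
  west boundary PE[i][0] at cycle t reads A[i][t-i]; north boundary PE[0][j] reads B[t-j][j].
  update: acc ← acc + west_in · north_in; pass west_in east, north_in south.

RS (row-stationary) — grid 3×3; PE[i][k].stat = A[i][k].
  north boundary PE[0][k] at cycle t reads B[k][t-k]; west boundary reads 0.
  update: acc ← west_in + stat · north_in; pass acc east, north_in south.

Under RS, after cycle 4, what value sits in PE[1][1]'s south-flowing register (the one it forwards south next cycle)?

register = 3

Tracing RS — 3×3 array, target PE[1][1]:
  step 0 · PE0,1: acc=0; fwd→0 fwd↓0
  step 0 · PE1,0: acc=0; fwd→0 fwd↓0
  step 0 · PE1,1: acc=0; fwd→0 fwd↓0
  step 1 · PE0,1: acc=35; fwd→35 fwd↓1
  step 1 · PE1,0: acc=32; fwd→32 fwd↓8
  step 1 · PE1,1: acc=0; fwd→0 fwd↓0
  step 2 · PE0,1: acc=30; fwd→30 fwd↓2
  step 2 · PE1,0: acc=24; fwd→24 fwd↓6
  step 2 · PE1,1: acc=41; fwd→41 fwd↓1
  step 3 · PE0,1: acc=25; fwd→25 fwd↓3
  step 3 · PE1,0: acc=16; fwd→16 fwd↓4
  step 3 · PE1,1: acc=42; fwd→42 fwd↓2
  step 4 · PE0,1: acc=0; fwd→0 fwd↓0
  step 4 · PE1,0: acc=0; fwd→0 fwd↓0
  step 4 · PE1,1: acc=43; fwd→43 fwd↓3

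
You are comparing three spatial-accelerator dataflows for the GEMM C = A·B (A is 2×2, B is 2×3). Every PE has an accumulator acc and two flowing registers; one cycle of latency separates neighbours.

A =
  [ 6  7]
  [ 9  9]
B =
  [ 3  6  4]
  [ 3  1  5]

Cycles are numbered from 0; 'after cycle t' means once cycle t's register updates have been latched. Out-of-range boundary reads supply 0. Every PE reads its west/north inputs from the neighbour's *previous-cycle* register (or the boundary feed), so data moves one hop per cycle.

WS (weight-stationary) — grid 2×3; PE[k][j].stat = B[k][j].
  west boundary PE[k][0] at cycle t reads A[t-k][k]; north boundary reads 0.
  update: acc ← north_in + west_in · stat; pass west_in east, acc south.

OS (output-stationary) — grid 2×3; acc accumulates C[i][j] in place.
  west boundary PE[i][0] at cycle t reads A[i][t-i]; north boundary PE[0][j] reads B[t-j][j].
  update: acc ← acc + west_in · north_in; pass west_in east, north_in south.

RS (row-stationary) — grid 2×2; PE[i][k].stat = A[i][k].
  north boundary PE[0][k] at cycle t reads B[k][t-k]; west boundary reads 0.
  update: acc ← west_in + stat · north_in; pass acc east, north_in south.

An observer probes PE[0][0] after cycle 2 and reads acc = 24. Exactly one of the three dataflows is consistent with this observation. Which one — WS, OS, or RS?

WS [2×3] PE[0][0] across cycles:
  @0  [0,0]  acc 18  |  →6  ↓18
  @1  [0,0]  acc 27  |  →9  ↓27
  @2  [0,0]  acc 0  |  →0  ↓0
OS [2×3] PE[0][0] across cycles:
  @0  [0,0]  acc 18  |  →6  ↓3
  @1  [0,0]  acc 39  |  →7  ↓3
  @2  [0,0]  acc 39  |  →0  ↓0
RS [2×2] PE[0][0] across cycles:
  @0  [0,0]  acc 18  |  →18  ↓3
  @1  [0,0]  acc 36  |  →36  ↓6
  @2  [0,0]  acc 24  |  →24  ↓4

dataflow = RS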